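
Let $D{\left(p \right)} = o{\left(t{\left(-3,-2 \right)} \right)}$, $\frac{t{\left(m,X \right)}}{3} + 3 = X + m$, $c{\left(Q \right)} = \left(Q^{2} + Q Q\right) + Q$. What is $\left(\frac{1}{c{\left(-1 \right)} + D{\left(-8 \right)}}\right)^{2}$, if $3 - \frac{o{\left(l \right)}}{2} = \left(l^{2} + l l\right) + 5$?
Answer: $\frac{1}{5322249} \approx 1.8789 \cdot 10^{-7}$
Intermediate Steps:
$c{\left(Q \right)} = Q + 2 Q^{2}$ ($c{\left(Q \right)} = \left(Q^{2} + Q^{2}\right) + Q = 2 Q^{2} + Q = Q + 2 Q^{2}$)
$t{\left(m,X \right)} = -9 + 3 X + 3 m$ ($t{\left(m,X \right)} = -9 + 3 \left(X + m\right) = -9 + \left(3 X + 3 m\right) = -9 + 3 X + 3 m$)
$o{\left(l \right)} = -4 - 4 l^{2}$ ($o{\left(l \right)} = 6 - 2 \left(\left(l^{2} + l l\right) + 5\right) = 6 - 2 \left(\left(l^{2} + l^{2}\right) + 5\right) = 6 - 2 \left(2 l^{2} + 5\right) = 6 - 2 \left(5 + 2 l^{2}\right) = 6 - \left(10 + 4 l^{2}\right) = -4 - 4 l^{2}$)
$D{\left(p \right)} = -2308$ ($D{\left(p \right)} = -4 - 4 \left(-9 + 3 \left(-2\right) + 3 \left(-3\right)\right)^{2} = -4 - 4 \left(-9 - 6 - 9\right)^{2} = -4 - 4 \left(-24\right)^{2} = -4 - 2304 = -2308$)
$\left(\frac{1}{c{\left(-1 \right)} + D{\left(-8 \right)}}\right)^{2} = \left(\frac{1}{- (1 + 2 \left(-1\right)) - 2308}\right)^{2} = \left(\frac{1}{- (1 - 2) - 2308}\right)^{2} = \left(\frac{1}{\left(-1\right) \left(-1\right) - 2308}\right)^{2} = \left(\frac{1}{1 - 2308}\right)^{2} = \left(\frac{1}{-2307}\right)^{2} = \left(- \frac{1}{2307}\right)^{2} = \frac{1}{5322249}$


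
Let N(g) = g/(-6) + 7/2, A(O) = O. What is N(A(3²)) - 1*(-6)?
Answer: 8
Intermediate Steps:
N(g) = 7/2 - g/6 (N(g) = g*(-⅙) + 7*(½) = -g/6 + 7/2 = 7/2 - g/6)
N(A(3²)) - 1*(-6) = (7/2 - ⅙*3²) - 1*(-6) = (7/2 - ⅙*9) + 6 = (7/2 - 3/2) + 6 = 2 + 6 = 8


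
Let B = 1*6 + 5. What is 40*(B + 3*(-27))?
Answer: -2800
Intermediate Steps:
B = 11 (B = 6 + 5 = 11)
40*(B + 3*(-27)) = 40*(11 + 3*(-27)) = 40*(11 - 81) = 40*(-70) = -2800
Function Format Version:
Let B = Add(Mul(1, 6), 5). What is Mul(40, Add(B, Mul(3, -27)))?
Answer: -2800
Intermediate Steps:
B = 11 (B = Add(6, 5) = 11)
Mul(40, Add(B, Mul(3, -27))) = Mul(40, Add(11, Mul(3, -27))) = Mul(40, Add(11, -81)) = Mul(40, -70) = -2800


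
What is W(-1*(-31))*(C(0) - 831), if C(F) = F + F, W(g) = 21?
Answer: -17451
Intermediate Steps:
C(F) = 2*F
W(-1*(-31))*(C(0) - 831) = 21*(2*0 - 831) = 21*(0 - 831) = 21*(-831) = -17451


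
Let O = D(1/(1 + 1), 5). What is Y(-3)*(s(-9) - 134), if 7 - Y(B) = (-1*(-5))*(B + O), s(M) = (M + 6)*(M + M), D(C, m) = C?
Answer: -1560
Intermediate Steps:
s(M) = 2*M*(6 + M) (s(M) = (6 + M)*(2*M) = 2*M*(6 + M))
O = ½ (O = 1/(1 + 1) = 1/2 = ½ ≈ 0.50000)
Y(B) = 9/2 - 5*B (Y(B) = 7 - (-1*(-5))*(B + ½) = 7 - 5*(½ + B) = 7 - (5/2 + 5*B) = 7 + (-5/2 - 5*B) = 9/2 - 5*B)
Y(-3)*(s(-9) - 134) = (9/2 - 5*(-3))*(2*(-9)*(6 - 9) - 134) = (9/2 + 15)*(2*(-9)*(-3) - 134) = 39*(54 - 134)/2 = (39/2)*(-80) = -1560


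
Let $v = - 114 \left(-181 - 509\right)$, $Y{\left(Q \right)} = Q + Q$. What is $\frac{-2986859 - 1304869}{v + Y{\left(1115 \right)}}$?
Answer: $- \frac{2145864}{40445} \approx -53.056$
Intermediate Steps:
$Y{\left(Q \right)} = 2 Q$
$v = 78660$ ($v = \left(-114\right) \left(-690\right) = 78660$)
$\frac{-2986859 - 1304869}{v + Y{\left(1115 \right)}} = \frac{-2986859 - 1304869}{78660 + 2 \cdot 1115} = - \frac{4291728}{78660 + 2230} = - \frac{4291728}{80890} = \left(-4291728\right) \frac{1}{80890} = - \frac{2145864}{40445}$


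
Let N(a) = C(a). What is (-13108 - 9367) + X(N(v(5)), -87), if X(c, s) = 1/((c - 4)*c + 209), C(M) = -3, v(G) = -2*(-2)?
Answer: -5169249/230 ≈ -22475.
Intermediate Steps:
v(G) = 4
N(a) = -3
X(c, s) = 1/(209 + c*(-4 + c)) (X(c, s) = 1/((-4 + c)*c + 209) = 1/(c*(-4 + c) + 209) = 1/(209 + c*(-4 + c)))
(-13108 - 9367) + X(N(v(5)), -87) = (-13108 - 9367) + 1/(209 + (-3)² - 4*(-3)) = -22475 + 1/(209 + 9 + 12) = -22475 + 1/230 = -5169249/230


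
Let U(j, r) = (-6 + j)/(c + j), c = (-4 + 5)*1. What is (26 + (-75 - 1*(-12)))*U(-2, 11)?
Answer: -296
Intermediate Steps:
c = 1 (c = 1*1 = 1)
U(j, r) = (-6 + j)/(1 + j)
(26 + (-75 - 1*(-12)))*U(-2, 11) = (26 + (-75 - 1*(-12)))*((-6 - 2)/(1 - 2)) = (26 + (-75 + 12))*(-8/(-1)) = (26 - 63)*(-1*(-8)) = -37*8 = -296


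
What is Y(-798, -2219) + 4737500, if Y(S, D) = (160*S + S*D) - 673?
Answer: 6379909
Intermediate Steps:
Y(S, D) = -673 + 160*S + D*S (Y(S, D) = (160*S + D*S) - 673 = -673 + 160*S + D*S)
Y(-798, -2219) + 4737500 = (-673 + 160*(-798) - 2219*(-798)) + 4737500 = (-673 - 127680 + 1770762) + 4737500 = 1642409 + 4737500 = 6379909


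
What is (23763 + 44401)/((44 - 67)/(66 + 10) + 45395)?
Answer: 5180464/3449997 ≈ 1.5016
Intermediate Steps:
(23763 + 44401)/((44 - 67)/(66 + 10) + 45395) = 68164/(-23/76 + 45395) = 68164/(3449997/76) = 68164*(76/3449997) = 5180464/3449997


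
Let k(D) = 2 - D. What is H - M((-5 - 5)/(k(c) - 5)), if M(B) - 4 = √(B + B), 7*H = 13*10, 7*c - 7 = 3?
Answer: 102/7 - 2*√1085/31 ≈ 12.446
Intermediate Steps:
c = 10/7 (c = 1 + (⅐)*3 = 1 + 3/7 = 10/7 ≈ 1.4286)
H = 130/7 (H = (13*10)/7 = (⅐)*130 = 130/7 ≈ 18.571)
M(B) = 4 + √2*√B (M(B) = 4 + √(B + B) = 4 + √(2*B) = 4 + √2*√B)
H - M((-5 - 5)/(k(c) - 5)) = 130/7 - (4 + √2*√((-5 - 5)/((2 - 1*10/7) - 5))) = 130/7 - (4 + √2*√(-10/((2 - 10/7) - 5))) = 130/7 - (4 + √2*√(-10/(4/7 - 5))) = 130/7 - (4 + √2*√(-10/(-31/7))) = 130/7 - (4 + √2*√(-10*(-7/31))) = 130/7 - (4 + √2*√(70/31)) = 130/7 - (4 + √2*(√2170/31)) = 130/7 - (4 + 2*√1085/31) = 130/7 + (-4 - 2*√1085/31) = 102/7 - 2*√1085/31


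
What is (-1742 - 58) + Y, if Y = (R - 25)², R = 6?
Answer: -1439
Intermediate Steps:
Y = 361 (Y = (6 - 25)² = (-19)² = 361)
(-1742 - 58) + Y = (-1742 - 58) + 361 = -1800 + 361 = -1439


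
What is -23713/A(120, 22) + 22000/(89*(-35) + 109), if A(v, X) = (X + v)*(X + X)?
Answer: -104368639/9390744 ≈ -11.114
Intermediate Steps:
A(v, X) = 2*X*(X + v) (A(v, X) = (X + v)*(2*X) = 2*X*(X + v))
-23713/A(120, 22) + 22000/(89*(-35) + 109) = -23713*1/(44*(22 + 120)) + 22000/(89*(-35) + 109) = -23713/(2*22*142) + 22000/(-3115 + 109) = -23713/6248 + 22000/(-3006) = -23713*1/6248 + 22000*(-1/3006) = -23713/6248 - 11000/1503 = -104368639/9390744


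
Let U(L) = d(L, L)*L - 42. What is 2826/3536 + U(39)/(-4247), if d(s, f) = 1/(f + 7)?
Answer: 139696665/172700008 ≈ 0.80890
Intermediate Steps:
d(s, f) = 1/(7 + f)
U(L) = -42 + L/(7 + L) (U(L) = L/(7 + L) - 42 = -42 + L/(7 + L))
2826/3536 + U(39)/(-4247) = 2826/3536 + ((-294 - 41*39)/(7 + 39))/(-4247) = 2826*(1/3536) + ((-294 - 1599)/46)*(-1/4247) = 1413/1768 + ((1/46)*(-1893))*(-1/4247) = 1413/1768 - 1893/46*(-1/4247) = 1413/1768 + 1893/195362 = 139696665/172700008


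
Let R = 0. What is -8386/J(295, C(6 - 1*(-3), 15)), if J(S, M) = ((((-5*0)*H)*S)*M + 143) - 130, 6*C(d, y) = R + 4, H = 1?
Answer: -8386/13 ≈ -645.08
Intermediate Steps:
C(d, y) = ⅔ (C(d, y) = (0 + 4)/6 = (⅙)*4 = ⅔)
J(S, M) = 13 (J(S, M) = (((-5*0*1)*S)*M + 143) - 130 = (((0*1)*S)*M + 143) - 130 = ((0*S)*M + 143) - 130 = (0*M + 143) - 130 = (0 + 143) - 130 = 143 - 130 = 13)
-8386/J(295, C(6 - 1*(-3), 15)) = -8386/13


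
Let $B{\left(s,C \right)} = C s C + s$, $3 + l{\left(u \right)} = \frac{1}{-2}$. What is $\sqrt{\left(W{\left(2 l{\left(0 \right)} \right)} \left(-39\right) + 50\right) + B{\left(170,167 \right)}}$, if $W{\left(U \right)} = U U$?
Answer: $\sqrt{4739439} \approx 2177.0$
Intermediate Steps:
$l{\left(u \right)} = - \frac{7}{2}$ ($l{\left(u \right)} = -3 + \frac{1}{-2} = -3 - \frac{1}{2} = - \frac{7}{2}$)
$B{\left(s,C \right)} = s + s C^{2}$ ($B{\left(s,C \right)} = s C^{2} + s = s + s C^{2}$)
$W{\left(U \right)} = U^{2}$
$\sqrt{\left(W{\left(2 l{\left(0 \right)} \right)} \left(-39\right) + 50\right) + B{\left(170,167 \right)}} = \sqrt{\left(\left(2 \left(- \frac{7}{2}\right)\right)^{2} \left(-39\right) + 50\right) + 170 \left(1 + 167^{2}\right)} = \sqrt{\left(\left(-7\right)^{2} \left(-39\right) + 50\right) + 170 \left(1 + 27889\right)} = \sqrt{\left(49 \left(-39\right) + 50\right) + 170 \cdot 27890} = \sqrt{\left(-1911 + 50\right) + 4741300} = \sqrt{-1861 + 4741300} = \sqrt{4739439}$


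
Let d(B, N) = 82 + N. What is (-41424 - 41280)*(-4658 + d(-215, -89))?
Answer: 385814160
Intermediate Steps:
(-41424 - 41280)*(-4658 + d(-215, -89)) = (-41424 - 41280)*(-4658 + (82 - 89)) = -82704*(-4658 - 7) = -82704*(-4665) = 385814160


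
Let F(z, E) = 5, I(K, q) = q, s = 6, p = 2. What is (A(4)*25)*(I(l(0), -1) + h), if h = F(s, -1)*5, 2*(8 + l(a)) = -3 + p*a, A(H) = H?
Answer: 2400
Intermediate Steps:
l(a) = -19/2 + a (l(a) = -8 + (-3 + 2*a)/2 = -8 + (-3/2 + a) = -19/2 + a)
h = 25 (h = 5*5 = 25)
(A(4)*25)*(I(l(0), -1) + h) = (4*25)*(-1 + 25) = 100*24 = 2400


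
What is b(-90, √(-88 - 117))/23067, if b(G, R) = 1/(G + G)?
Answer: -1/4152060 ≈ -2.4084e-7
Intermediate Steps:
b(G, R) = 1/(2*G)
b(-90, √(-88 - 117))/23067 = ((½)/(-90))/23067 = ((½)*(-1/90))*(1/23067) = -1/180*1/23067 = -1/4152060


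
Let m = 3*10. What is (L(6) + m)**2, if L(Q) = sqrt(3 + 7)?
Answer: (30 + sqrt(10))**2 ≈ 1099.7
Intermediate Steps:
m = 30
L(Q) = sqrt(10)
(L(6) + m)**2 = (sqrt(10) + 30)**2 = (30 + sqrt(10))**2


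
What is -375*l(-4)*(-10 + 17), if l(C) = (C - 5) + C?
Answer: 34125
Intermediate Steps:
l(C) = -5 + 2*C (l(C) = (-5 + C) + C = -5 + 2*C)
-375*l(-4)*(-10 + 17) = -375*(-5 + 2*(-4))*(-10 + 17) = -375*(-5 - 8)*7 = -(-4875)*7 = -375*(-91) = 34125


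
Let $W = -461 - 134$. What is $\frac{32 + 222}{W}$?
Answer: $- \frac{254}{595} \approx -0.42689$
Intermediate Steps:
$W = -595$ ($W = -461 - 134 = -595$)
$\frac{32 + 222}{W} = \frac{32 + 222}{-595} = 254 \left(- \frac{1}{595}\right) = - \frac{254}{595}$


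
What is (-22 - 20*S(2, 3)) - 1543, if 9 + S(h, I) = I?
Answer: -1445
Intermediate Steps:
S(h, I) = -9 + I
(-22 - 20*S(2, 3)) - 1543 = (-22 - 20*(-9 + 3)) - 1543 = (-22 - 20*(-6)) - 1543 = (-22 + 120) - 1543 = 98 - 1543 = -1445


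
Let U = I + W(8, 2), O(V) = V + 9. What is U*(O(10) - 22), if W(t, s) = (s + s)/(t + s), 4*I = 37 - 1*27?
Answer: -87/10 ≈ -8.7000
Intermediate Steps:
O(V) = 9 + V
I = 5/2 (I = (37 - 1*27)/4 = (37 - 27)/4 = (1/4)*10 = 5/2 ≈ 2.5000)
W(t, s) = 2*s/(s + t) (W(t, s) = (2*s)/(s + t) = 2*s/(s + t))
U = 29/10 (U = 5/2 + 2*2/(2 + 8) = 5/2 + 2*2/10 = 5/2 + 2*2*(1/10) = 5/2 + 2/5 = 29/10 ≈ 2.9000)
U*(O(10) - 22) = 29*((9 + 10) - 22)/10 = 29*(19 - 22)/10 = (29/10)*(-3) = -87/10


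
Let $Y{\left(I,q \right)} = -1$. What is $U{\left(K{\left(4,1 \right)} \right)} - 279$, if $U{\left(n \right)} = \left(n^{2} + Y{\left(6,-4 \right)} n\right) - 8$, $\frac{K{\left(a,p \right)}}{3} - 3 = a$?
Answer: $133$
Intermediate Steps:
$K{\left(a,p \right)} = 9 + 3 a$
$U{\left(n \right)} = -8 + n^{2} - n$ ($U{\left(n \right)} = \left(n^{2} - n\right) - 8 = -8 + n^{2} - n$)
$U{\left(K{\left(4,1 \right)} \right)} - 279 = \left(-8 + \left(9 + 3 \cdot 4\right)^{2} - \left(9 + 3 \cdot 4\right)\right) - 279 = \left(-8 + \left(9 + 12\right)^{2} - \left(9 + 12\right)\right) - 279 = \left(-8 + 21^{2} - 21\right) - 279 = \left(-8 + 441 - 21\right) - 279 = 412 - 279 = 133$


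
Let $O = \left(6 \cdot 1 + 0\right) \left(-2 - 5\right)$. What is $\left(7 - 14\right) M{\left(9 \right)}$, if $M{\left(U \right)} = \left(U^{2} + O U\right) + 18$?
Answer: $1953$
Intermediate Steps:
$O = -42$ ($O = \left(6 + 0\right) \left(-7\right) = 6 \left(-7\right) = -42$)
$M{\left(U \right)} = 18 + U^{2} - 42 U$ ($M{\left(U \right)} = \left(U^{2} - 42 U\right) + 18 = 18 + U^{2} - 42 U$)
$\left(7 - 14\right) M{\left(9 \right)} = \left(7 - 14\right) \left(18 + 9^{2} - 378\right) = - 7 \left(18 + 81 - 378\right) = \left(-7\right) \left(-279\right) = 1953$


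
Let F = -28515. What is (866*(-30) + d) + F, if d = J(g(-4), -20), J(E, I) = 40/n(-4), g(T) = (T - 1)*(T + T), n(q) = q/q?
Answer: -54455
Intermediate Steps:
n(q) = 1
g(T) = 2*T*(-1 + T) (g(T) = (-1 + T)*(2*T) = 2*T*(-1 + T))
J(E, I) = 40 (J(E, I) = 40/1 = 40*1 = 40)
d = 40
(866*(-30) + d) + F = (866*(-30) + 40) - 28515 = (-25980 + 40) - 28515 = -25940 - 28515 = -54455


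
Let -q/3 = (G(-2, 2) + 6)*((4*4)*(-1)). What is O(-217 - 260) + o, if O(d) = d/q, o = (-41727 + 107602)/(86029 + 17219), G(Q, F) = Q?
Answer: -762527/412992 ≈ -1.8463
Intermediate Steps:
o = 65875/103248 ≈ 0.63803
q = 192 (q = -3*(-2 + 6)*(4*4)*(-1) = -12*16*(-1) = -12*(-16) = -3*(-64) = 192)
O(d) = d/192
O(-217 - 260) + o = (-217 - 260)/192 + 65875/103248 = (1/192)*(-477) + 65875/103248 = -159/64 + 65875/103248 = -762527/412992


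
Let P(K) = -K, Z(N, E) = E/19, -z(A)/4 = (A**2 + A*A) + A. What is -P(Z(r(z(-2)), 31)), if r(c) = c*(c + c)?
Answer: 31/19 ≈ 1.6316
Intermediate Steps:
z(A) = -8*A**2 - 4*A (z(A) = -4*((A**2 + A*A) + A) = -4*((A**2 + A**2) + A) = -4*(2*A**2 + A) = -4*(A + 2*A**2) = -8*A**2 - 4*A)
r(c) = 2*c**2 (r(c) = c*(2*c) = 2*c**2)
Z(N, E) = E/19 (Z(N, E) = E*(1/19) = E/19)
-P(Z(r(z(-2)), 31)) = -(-1)*(1/19)*31 = -(-1)*31/19 = -1*(-31/19) = 31/19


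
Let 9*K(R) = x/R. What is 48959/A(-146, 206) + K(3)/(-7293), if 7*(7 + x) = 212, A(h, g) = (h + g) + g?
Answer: 9640559455/52378326 ≈ 184.06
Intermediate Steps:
A(h, g) = h + 2*g (A(h, g) = (g + h) + g = h + 2*g)
x = 163/7 (x = -7 + (1/7)*212 = -7 + 212/7 = 163/7 ≈ 23.286)
K(R) = 163/(63*R) (K(R) = (163/(7*R))/9 = 163/(63*R))
48959/A(-146, 206) + K(3)/(-7293) = 48959/(-146 + 2*206) + ((163/63)/3)/(-7293) = 48959/(-146 + 412) + ((163/63)*(1/3))*(-1/7293) = 48959/266 + (163/189)*(-1/7293) = 48959*(1/266) - 163/1378377 = 48959/266 - 163/1378377 = 9640559455/52378326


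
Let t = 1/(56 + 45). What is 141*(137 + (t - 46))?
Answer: 1296072/101 ≈ 12832.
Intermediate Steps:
t = 1/101 ≈ 0.0099010
141*(137 + (t - 46)) = 141*(137 + (1/101 - 46)) = 141*(137 - 4645/101) = 141*(9192/101) = 1296072/101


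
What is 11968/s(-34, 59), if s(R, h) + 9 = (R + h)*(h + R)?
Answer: 136/7 ≈ 19.429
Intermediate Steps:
s(R, h) = -9 + (R + h)² (s(R, h) = -9 + (R + h)*(h + R) = -9 + (R + h)*(R + h) = -9 + (R + h)²)
11968/s(-34, 59) = 11968/(-9 + (-34 + 59)²) = 11968/(-9 + 25²) = 11968/(-9 + 625) = 11968/616 = 11968*(1/616) = 136/7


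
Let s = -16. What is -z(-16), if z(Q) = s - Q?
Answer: 0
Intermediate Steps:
z(Q) = -16 - Q
-z(-16) = -(-16 - 1*(-16)) = -(-16 + 16) = -1*0 = 0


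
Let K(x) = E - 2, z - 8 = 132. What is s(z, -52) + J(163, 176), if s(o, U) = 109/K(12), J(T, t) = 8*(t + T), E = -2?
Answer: 10739/4 ≈ 2684.8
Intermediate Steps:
z = 140 (z = 8 + 132 = 140)
K(x) = -4 (K(x) = -2 - 2 = -4)
J(T, t) = 8*T + 8*t (J(T, t) = 8*(T + t) = 8*T + 8*t)
s(o, U) = -109/4 (s(o, U) = 109/(-4) = 109*(-1/4) = -109/4)
s(z, -52) + J(163, 176) = -109/4 + (8*163 + 8*176) = -109/4 + (1304 + 1408) = -109/4 + 2712 = 10739/4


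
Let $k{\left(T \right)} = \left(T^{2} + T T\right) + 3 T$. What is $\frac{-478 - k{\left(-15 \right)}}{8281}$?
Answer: $- \frac{883}{8281} \approx -0.10663$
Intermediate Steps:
$k{\left(T \right)} = 2 T^{2} + 3 T$ ($k{\left(T \right)} = \left(T^{2} + T^{2}\right) + 3 T = 2 T^{2} + 3 T$)
$\frac{-478 - k{\left(-15 \right)}}{8281} = \frac{-478 - - 15 \left(3 + 2 \left(-15\right)\right)}{8281} = \left(-478 - - 15 \left(3 - 30\right)\right) \frac{1}{8281} = \left(-478 - \left(-15\right) \left(-27\right)\right) \frac{1}{8281} = \left(-478 - 405\right) \frac{1}{8281} = \left(-883\right) \frac{1}{8281} = - \frac{883}{8281}$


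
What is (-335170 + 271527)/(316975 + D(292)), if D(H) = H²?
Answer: -63643/402239 ≈ -0.15822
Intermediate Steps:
(-335170 + 271527)/(316975 + D(292)) = (-335170 + 271527)/(316975 + 292²) = -63643/(316975 + 85264) = -63643/402239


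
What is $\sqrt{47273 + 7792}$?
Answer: $\sqrt{55065} \approx 234.66$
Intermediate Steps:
$\sqrt{47273 + 7792} = \sqrt{55065}$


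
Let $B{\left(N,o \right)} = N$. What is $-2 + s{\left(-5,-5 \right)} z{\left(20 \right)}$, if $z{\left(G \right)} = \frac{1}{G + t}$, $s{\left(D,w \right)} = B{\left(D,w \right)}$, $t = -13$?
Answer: $- \frac{19}{7} \approx -2.7143$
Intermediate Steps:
$s{\left(D,w \right)} = D$
$z{\left(G \right)} = \frac{1}{-13 + G}$ ($z{\left(G \right)} = \frac{1}{G - 13} = \frac{1}{-13 + G}$)
$-2 + s{\left(-5,-5 \right)} z{\left(20 \right)} = -2 - \frac{5}{-13 + 20} = -2 - \frac{5}{7} = - \frac{19}{7}$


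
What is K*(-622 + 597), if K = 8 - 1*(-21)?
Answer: -725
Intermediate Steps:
K = 29 (K = 8 + 21 = 29)
K*(-622 + 597) = 29*(-622 + 597) = 29*(-25) = -725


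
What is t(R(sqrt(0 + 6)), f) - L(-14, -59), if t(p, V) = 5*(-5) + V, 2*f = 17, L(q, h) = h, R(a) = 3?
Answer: 85/2 ≈ 42.500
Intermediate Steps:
f = 17/2 (f = (1/2)*17 = 17/2 ≈ 8.5000)
t(p, V) = -25 + V
t(R(sqrt(0 + 6)), f) - L(-14, -59) = (-25 + 17/2) - 1*(-59) = -33/2 + 59 = 85/2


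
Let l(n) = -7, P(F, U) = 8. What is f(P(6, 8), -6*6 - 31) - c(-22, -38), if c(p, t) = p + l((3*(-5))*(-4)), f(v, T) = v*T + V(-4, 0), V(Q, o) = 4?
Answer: -503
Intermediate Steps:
f(v, T) = 4 + T*v (f(v, T) = v*T + 4 = T*v + 4 = 4 + T*v)
c(p, t) = -7 + p (c(p, t) = p - 7 = -7 + p)
f(P(6, 8), -6*6 - 31) - c(-22, -38) = (4 + (-6*6 - 31)*8) - (-7 - 22) = (4 + (-36 - 31)*8) - 1*(-29) = (4 - 67*8) + 29 = (4 - 536) + 29 = -532 + 29 = -503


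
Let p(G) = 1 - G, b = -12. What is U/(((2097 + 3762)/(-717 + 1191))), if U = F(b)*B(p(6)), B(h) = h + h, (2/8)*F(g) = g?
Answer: 25280/651 ≈ 38.833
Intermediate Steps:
F(g) = 4*g
B(h) = 2*h
U = 480 (U = (4*(-12))*(2*(1 - 1*6)) = -96*(1 - 6) = -96*(-5) = -48*(-10) = 480)
U/(((2097 + 3762)/(-717 + 1191))) = 480/(((2097 + 3762)/(-717 + 1191))) = 480/((5859/474)) = 480/((5859*(1/474))) = 480/(1953/158) = 480*(158/1953) = 25280/651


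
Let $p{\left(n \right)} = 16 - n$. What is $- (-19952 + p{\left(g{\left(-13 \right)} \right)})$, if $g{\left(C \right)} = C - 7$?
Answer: $19916$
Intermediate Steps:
$g{\left(C \right)} = -7 + C$
$- (-19952 + p{\left(g{\left(-13 \right)} \right)}) = - (-19952 + \left(16 - \left(-7 - 13\right)\right)) = - (-19952 + \left(16 - -20\right)) = - (-19952 + \left(16 + 20\right)) = - (-19952 + 36) = \left(-1\right) \left(-19916\right) = 19916$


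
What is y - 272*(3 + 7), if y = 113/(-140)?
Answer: -380913/140 ≈ -2720.8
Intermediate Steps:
y = -113/140 (y = 113*(-1/140) = -113/140 ≈ -0.80714)
y - 272*(3 + 7) = -113/140 - 272*(3 + 7) = -113/140 - 272*10 = -113/140 - 136*20 = -113/140 - 2720 = -380913/140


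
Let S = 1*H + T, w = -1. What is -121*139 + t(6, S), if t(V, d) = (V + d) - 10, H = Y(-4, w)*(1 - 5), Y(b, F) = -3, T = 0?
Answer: -16811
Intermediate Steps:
H = 12 (H = -3*(1 - 5) = -3*(-4) = 12)
S = 12 (S = 1*12 + 0 = 12 + 0 = 12)
t(V, d) = -10 + V + d
-121*139 + t(6, S) = -121*139 + (-10 + 6 + 12) = -16819 + 8 = -16811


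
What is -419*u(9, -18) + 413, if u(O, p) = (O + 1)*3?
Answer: -12157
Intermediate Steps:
u(O, p) = 3 + 3*O (u(O, p) = (1 + O)*3 = 3 + 3*O)
-419*u(9, -18) + 413 = -419*(3 + 3*9) + 413 = -419*(3 + 27) + 413 = -419*30 + 413 = -12570 + 413 = -12157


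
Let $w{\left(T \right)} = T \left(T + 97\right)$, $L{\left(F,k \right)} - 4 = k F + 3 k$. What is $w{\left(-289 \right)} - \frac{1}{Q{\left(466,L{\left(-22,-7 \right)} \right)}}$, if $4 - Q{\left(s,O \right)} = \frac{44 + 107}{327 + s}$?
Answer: $\frac{167628455}{3021} \approx 55488.0$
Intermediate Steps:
$L{\left(F,k \right)} = 4 + 3 k + F k$ ($L{\left(F,k \right)} = 4 + \left(k F + 3 k\right) = 4 + \left(F k + 3 k\right) = 4 + \left(3 k + F k\right) = 4 + 3 k + F k$)
$w{\left(T \right)} = T \left(97 + T\right)$
$Q{\left(s,O \right)} = 4 - \frac{151}{327 + s}$ ($Q{\left(s,O \right)} = 4 - \frac{44 + 107}{327 + s} = 4 - \frac{151}{327 + s}$)
$w{\left(-289 \right)} - \frac{1}{Q{\left(466,L{\left(-22,-7 \right)} \right)}} = - 289 \left(97 - 289\right) - \frac{1}{\frac{1}{327 + 466} \left(1157 + 4 \cdot 466\right)} = \left(-289\right) \left(-192\right) - \frac{1}{\frac{1}{793} \left(1157 + 1864\right)} = 55488 - \frac{1}{\frac{1}{793} \cdot 3021} = 55488 - \frac{1}{\frac{3021}{793}} = 55488 - \frac{793}{3021} = \frac{167628455}{3021}$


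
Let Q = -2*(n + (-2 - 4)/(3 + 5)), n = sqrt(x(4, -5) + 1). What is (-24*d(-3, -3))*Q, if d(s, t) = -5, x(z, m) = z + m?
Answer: 180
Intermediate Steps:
x(z, m) = m + z
n = 0 (n = sqrt((-5 + 4) + 1) = sqrt(-1 + 1) = sqrt(0) = 0)
Q = 3/2 (Q = -2*(0 + (-2 - 4)/(3 + 5)) = -2*(0 - 6/8) = -2*(0 - 6*1/8) = -2*(0 - 3/4) = -2*(-3/4) = 3/2 ≈ 1.5000)
(-24*d(-3, -3))*Q = -24*(-5)*(3/2) = 120*(3/2) = 180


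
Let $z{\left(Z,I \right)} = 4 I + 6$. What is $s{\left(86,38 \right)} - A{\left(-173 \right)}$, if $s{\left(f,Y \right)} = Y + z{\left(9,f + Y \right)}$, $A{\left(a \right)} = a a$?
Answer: $-29389$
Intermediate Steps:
$z{\left(Z,I \right)} = 6 + 4 I$
$A{\left(a \right)} = a^{2}$
$s{\left(f,Y \right)} = 6 + 4 f + 5 Y$ ($s{\left(f,Y \right)} = Y + \left(6 + 4 \left(f + Y\right)\right) = Y + \left(6 + 4 \left(Y + f\right)\right) = Y + \left(6 + \left(4 Y + 4 f\right)\right) = Y + \left(6 + 4 Y + 4 f\right) = 6 + 4 f + 5 Y$)
$s{\left(86,38 \right)} - A{\left(-173 \right)} = \left(6 + 4 \cdot 86 + 5 \cdot 38\right) - \left(-173\right)^{2} = \left(6 + 344 + 190\right) - 29929 = 540 - 29929 = -29389$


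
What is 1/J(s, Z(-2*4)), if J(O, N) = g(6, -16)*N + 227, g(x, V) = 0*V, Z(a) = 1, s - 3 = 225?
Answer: 1/227 ≈ 0.0044053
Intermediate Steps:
s = 228 (s = 3 + 225 = 228)
g(x, V) = 0
J(O, N) = 227 (J(O, N) = 0*N + 227 = 0 + 227 = 227)
1/J(s, Z(-2*4)) = 1/227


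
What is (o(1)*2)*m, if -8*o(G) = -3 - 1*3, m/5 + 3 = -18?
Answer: -315/2 ≈ -157.50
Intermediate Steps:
m = -105 (m = -15 + 5*(-18) = -15 - 90 = -105)
o(G) = ¾ (o(G) = -(-3 - 1*3)/8 = -(-3 - 3)/8 = -⅛*(-6) = ¾)
(o(1)*2)*m = ((¾)*2)*(-105) = (3/2)*(-105) = -315/2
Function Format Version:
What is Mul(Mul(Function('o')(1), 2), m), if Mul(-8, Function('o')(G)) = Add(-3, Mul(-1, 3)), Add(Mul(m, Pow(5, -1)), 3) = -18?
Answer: Rational(-315, 2) ≈ -157.50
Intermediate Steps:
m = -105 (m = Add(-15, Mul(5, -18)) = Add(-15, -90) = -105)
Function('o')(G) = Rational(3, 4) (Function('o')(G) = Mul(Rational(-1, 8), Add(-3, Mul(-1, 3))) = Mul(Rational(-1, 8), Add(-3, -3)) = Mul(Rational(-1, 8), -6) = Rational(3, 4))
Mul(Mul(Function('o')(1), 2), m) = Mul(Mul(Rational(3, 4), 2), -105) = Mul(Rational(3, 2), -105) = Rational(-315, 2)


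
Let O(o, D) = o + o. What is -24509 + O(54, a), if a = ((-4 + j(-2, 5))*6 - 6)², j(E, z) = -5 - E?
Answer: -24401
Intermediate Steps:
a = 2304 (a = ((-4 + (-5 - 1*(-2)))*6 - 6)² = ((-4 + (-5 + 2))*6 - 6)² = ((-4 - 3)*6 - 6)² = (-7*6 - 6)² = (-42 - 6)² = (-48)² = 2304)
O(o, D) = 2*o
-24509 + O(54, a) = -24509 + 2*54 = -24509 + 108 = -24401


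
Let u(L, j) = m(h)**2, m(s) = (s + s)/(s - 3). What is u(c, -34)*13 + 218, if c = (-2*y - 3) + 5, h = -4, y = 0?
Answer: 11514/49 ≈ 234.98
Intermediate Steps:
c = 2 (c = (-2*0 - 3) + 5 = (0 - 3) + 5 = -3 + 5 = 2)
m(s) = 2*s/(-3 + s) (m(s) = (2*s)/(-3 + s) = 2*s/(-3 + s))
u(L, j) = 64/49 (u(L, j) = (2*(-4)/(-3 - 4))**2 = (2*(-4)/(-7))**2 = (2*(-4)*(-1/7))**2 = (8/7)**2 = 64/49)
u(c, -34)*13 + 218 = (64/49)*13 + 218 = 832/49 + 218 = 11514/49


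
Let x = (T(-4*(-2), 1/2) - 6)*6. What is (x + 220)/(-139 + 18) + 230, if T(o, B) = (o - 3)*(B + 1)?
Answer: 27601/121 ≈ 228.11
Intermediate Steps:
T(o, B) = (1 + B)*(-3 + o) (T(o, B) = (-3 + o)*(1 + B) = (1 + B)*(-3 + o))
x = 9 (x = ((-3 - 4*(-2) - 3/2 + (-4*(-2))/2) - 6)*6 = ((-3 + 8 - 3*½ + (½)*8) - 6)*6 = ((-3 + 8 - 3/2 + 4) - 6)*6 = (15/2 - 6)*6 = (3/2)*6 = 9)
(x + 220)/(-139 + 18) + 230 = (9 + 220)/(-139 + 18) + 230 = 229/(-121) + 230 = 229*(-1/121) + 230 = -229/121 + 230 = 27601/121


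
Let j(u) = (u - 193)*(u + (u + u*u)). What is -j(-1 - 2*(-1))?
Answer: 576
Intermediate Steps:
j(u) = (-193 + u)*(u² + 2*u) (j(u) = (-193 + u)*(u + (u + u²)) = (-193 + u)*(u² + 2*u))
-j(-1 - 2*(-1)) = -(-1 - 2*(-1))*(-386 + (-1 - 2*(-1))² - 191*(-1 - 2*(-1))) = -(-1 + 2)*(-386 + (-1 + 2)² - 191*(-1 + 2)) = -(-386 + 1² - 191*1) = -(-386 + 1 - 191) = -(-576) = -1*(-576) = 576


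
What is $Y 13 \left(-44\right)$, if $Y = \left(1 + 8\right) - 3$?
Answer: $-3432$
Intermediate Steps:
$Y = 6$ ($Y = 9 + \left(-7 + 4\right) = 9 - 3 = 6$)
$Y 13 \left(-44\right) = 6 \cdot 13 \left(-44\right) = 78 \left(-44\right) = -3432$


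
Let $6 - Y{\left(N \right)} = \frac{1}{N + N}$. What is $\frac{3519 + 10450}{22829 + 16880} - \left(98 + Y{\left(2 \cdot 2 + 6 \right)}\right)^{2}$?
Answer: $- \frac{171626280269}{15883600} \approx -10805.0$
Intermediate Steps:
$Y{\left(N \right)} = 6 - \frac{1}{2 N}$ ($Y{\left(N \right)} = 6 - \frac{1}{N + N} = 6 - \frac{1}{2 N}$)
$\frac{3519 + 10450}{22829 + 16880} - \left(98 + Y{\left(2 \cdot 2 + 6 \right)}\right)^{2} = \frac{3519 + 10450}{22829 + 16880} - \left(98 + \left(6 - \frac{1}{2 \left(2 \cdot 2 + 6\right)}\right)\right)^{2} = \frac{13969}{39709} - \left(98 + \left(6 - \frac{1}{2 \left(4 + 6\right)}\right)\right)^{2} = 13969 \cdot \frac{1}{39709} - \left(98 + \left(6 - \frac{1}{2 \cdot 10}\right)\right)^{2} = \frac{13969}{39709} - \left(98 + \left(6 - \frac{1}{20}\right)\right)^{2} = \frac{13969}{39709} - \left(98 + \frac{119}{20}\right)^{2} = \frac{13969}{39709} - \left(\frac{2079}{20}\right)^{2} = \frac{13969}{39709} - \frac{4322241}{400} = - \frac{171626280269}{15883600}$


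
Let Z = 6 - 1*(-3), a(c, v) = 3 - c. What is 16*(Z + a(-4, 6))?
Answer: 256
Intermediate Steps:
Z = 9 (Z = 6 + 3 = 9)
16*(Z + a(-4, 6)) = 16*(9 + (3 - 1*(-4))) = 16*(9 + (3 + 4)) = 16*(9 + 7) = 16*16 = 256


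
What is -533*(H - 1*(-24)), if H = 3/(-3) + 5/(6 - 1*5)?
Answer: -14924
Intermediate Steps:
H = 4 (H = 3*(-⅓) + 5/(6 - 5) = -1 + 5/1 = -1 + 5*1 = -1 + 5 = 4)
-533*(H - 1*(-24)) = -533*(4 - 1*(-24)) = -533*(4 + 24) = -533*28 = -14924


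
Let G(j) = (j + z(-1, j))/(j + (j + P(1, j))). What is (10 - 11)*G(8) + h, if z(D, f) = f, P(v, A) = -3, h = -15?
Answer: -211/13 ≈ -16.231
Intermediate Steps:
G(j) = 2*j/(-3 + 2*j) (G(j) = (j + j)/(j + (j - 3)) = (2*j)/(j + (-3 + j)) = (2*j)/(-3 + 2*j) = 2*j/(-3 + 2*j))
(10 - 11)*G(8) + h = (10 - 11)*(2*8/(-3 + 2*8)) - 15 = -2*8/(-3 + 16) - 15 = -2*8/13 - 15 = -1*16/13 - 15 = -16/13 - 15 = -211/13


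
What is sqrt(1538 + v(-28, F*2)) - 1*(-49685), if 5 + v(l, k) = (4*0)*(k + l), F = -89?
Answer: 49685 + sqrt(1533) ≈ 49724.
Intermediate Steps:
v(l, k) = -5 (v(l, k) = -5 + (4*0)*(k + l) = -5 + 0*(k + l) = -5 + 0 = -5)
sqrt(1538 + v(-28, F*2)) - 1*(-49685) = sqrt(1538 - 5) - 1*(-49685) = sqrt(1533) + 49685 = 49685 + sqrt(1533)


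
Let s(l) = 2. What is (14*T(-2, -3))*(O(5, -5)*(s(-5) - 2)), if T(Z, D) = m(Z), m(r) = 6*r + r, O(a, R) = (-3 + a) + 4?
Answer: 0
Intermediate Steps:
O(a, R) = 1 + a
m(r) = 7*r
T(Z, D) = 7*Z
(14*T(-2, -3))*(O(5, -5)*(s(-5) - 2)) = (14*(7*(-2)))*((1 + 5)*(2 - 2)) = (14*(-14))*(6*0) = -196*0 = 0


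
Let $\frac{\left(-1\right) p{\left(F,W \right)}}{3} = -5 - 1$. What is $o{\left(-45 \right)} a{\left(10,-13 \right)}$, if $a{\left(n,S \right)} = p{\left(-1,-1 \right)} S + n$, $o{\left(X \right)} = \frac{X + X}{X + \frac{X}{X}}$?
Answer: $- \frac{5040}{11} \approx -458.18$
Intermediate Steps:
$p{\left(F,W \right)} = 18$ ($p{\left(F,W \right)} = - 3 \left(-5 - 1\right) = \left(-3\right) \left(-6\right) = 18$)
$o{\left(X \right)} = \frac{2 X}{1 + X}$ ($o{\left(X \right)} = \frac{2 X}{X + 1} = \frac{2 X}{1 + X}$)
$a{\left(n,S \right)} = n + 18 S$ ($a{\left(n,S \right)} = 18 S + n = n + 18 S$)
$o{\left(-45 \right)} a{\left(10,-13 \right)} = 2 \left(-45\right) \frac{1}{1 - 45} \left(10 + 18 \left(-13\right)\right) = 2 \left(-45\right) \frac{1}{-44} \left(10 - 234\right) = 2 \left(-45\right) \left(- \frac{1}{44}\right) \left(-224\right) = \frac{45}{22} \left(-224\right) = - \frac{5040}{11}$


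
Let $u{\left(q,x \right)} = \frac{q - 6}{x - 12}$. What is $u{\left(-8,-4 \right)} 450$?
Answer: $\frac{1575}{4} \approx 393.75$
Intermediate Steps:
$u{\left(q,x \right)} = \frac{-6 + q}{-12 + x}$
$u{\left(-8,-4 \right)} 450 = \frac{-6 - 8}{-12 - 4} \cdot 450 = \frac{1}{-16} \left(-14\right) 450 = \left(- \frac{1}{16}\right) \left(-14\right) 450 = \frac{7}{8} \cdot 450 = \frac{1575}{4}$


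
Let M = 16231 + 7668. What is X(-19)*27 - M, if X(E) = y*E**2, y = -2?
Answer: -43393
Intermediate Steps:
X(E) = -2*E**2
M = 23899
X(-19)*27 - M = -2*(-19)**2*27 - 1*23899 = -2*361*27 - 23899 = -722*27 - 23899 = -19494 - 23899 = -43393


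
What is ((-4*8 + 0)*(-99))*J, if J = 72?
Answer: 228096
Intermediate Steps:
((-4*8 + 0)*(-99))*J = ((-4*8 + 0)*(-99))*72 = ((-32 + 0)*(-99))*72 = -32*(-99)*72 = 3168*72 = 228096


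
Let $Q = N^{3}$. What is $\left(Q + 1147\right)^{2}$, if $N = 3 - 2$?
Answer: $1317904$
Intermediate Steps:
$N = 1$ ($N = 3 - 2 = 1$)
$Q = 1$ ($Q = 1^{3} = 1$)
$\left(Q + 1147\right)^{2} = \left(1 + 1147\right)^{2} = 1148^{2} = 1317904$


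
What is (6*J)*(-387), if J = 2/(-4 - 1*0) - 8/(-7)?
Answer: -10449/7 ≈ -1492.7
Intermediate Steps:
J = 9/14 (J = 2/(-4 + 0) - 8*(-1/7) = 2/(-4) + 8/7 = 2*(-1/4) + 8/7 = -1/2 + 8/7 = 9/14 ≈ 0.64286)
(6*J)*(-387) = (6*(9/14))*(-387) = (27/7)*(-387) = -10449/7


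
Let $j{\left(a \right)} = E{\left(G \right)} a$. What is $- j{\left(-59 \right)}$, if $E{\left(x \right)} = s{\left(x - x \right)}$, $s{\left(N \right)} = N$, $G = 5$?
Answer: $0$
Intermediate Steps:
$E{\left(x \right)} = 0$ ($E{\left(x \right)} = x - x = 0$)
$j{\left(a \right)} = 0$ ($j{\left(a \right)} = 0 a = 0$)
$- j{\left(-59 \right)} = \left(-1\right) 0 = 0$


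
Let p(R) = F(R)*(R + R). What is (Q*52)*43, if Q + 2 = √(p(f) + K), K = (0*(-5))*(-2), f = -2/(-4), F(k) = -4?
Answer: -4472 + 4472*I ≈ -4472.0 + 4472.0*I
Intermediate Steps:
f = ½ (f = -2*(-¼) = ½ ≈ 0.50000)
p(R) = -8*R (p(R) = -4*(R + R) = -8*R)
K = 0 (K = 0*(-2) = 0)
Q = -2 + 2*I (Q = -2 + √(-8*½ + 0) = -2 + √(-4 + 0) = -2 + √(-4) = -2 + 2*I ≈ -2.0 + 2.0*I)
(Q*52)*43 = ((-2 + 2*I)*52)*43 = (-104 + 104*I)*43 = -4472 + 4472*I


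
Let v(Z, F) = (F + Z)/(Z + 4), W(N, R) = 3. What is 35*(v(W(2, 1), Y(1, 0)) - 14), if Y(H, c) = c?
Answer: -475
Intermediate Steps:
v(Z, F) = (F + Z)/(4 + Z)
35*(v(W(2, 1), Y(1, 0)) - 14) = 35*((0 + 3)/(4 + 3) - 14) = 35*(3/7 - 14) = 35*(-95/7) = -475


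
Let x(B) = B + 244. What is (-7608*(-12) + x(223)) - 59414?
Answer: 32349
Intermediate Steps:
x(B) = 244 + B
(-7608*(-12) + x(223)) - 59414 = (-7608*(-12) + (244 + 223)) - 59414 = (91296 + 467) - 59414 = 91763 - 59414 = 32349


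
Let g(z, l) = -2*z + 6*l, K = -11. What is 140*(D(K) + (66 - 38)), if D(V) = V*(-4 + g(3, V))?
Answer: 120960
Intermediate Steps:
D(V) = V*(-10 + 6*V) (D(V) = V*(-4 + (-2*3 + 6*V)) = V*(-4 + (-6 + 6*V)) = V*(-10 + 6*V))
140*(D(K) + (66 - 38)) = 140*(2*(-11)*(-5 + 3*(-11)) + (66 - 38)) = 140*(2*(-11)*(-5 - 33) + 28) = 140*(2*(-11)*(-38) + 28) = 140*(836 + 28) = 140*864 = 120960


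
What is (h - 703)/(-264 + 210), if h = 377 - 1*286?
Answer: 34/3 ≈ 11.333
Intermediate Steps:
h = 91 (h = 377 - 286 = 91)
(h - 703)/(-264 + 210) = (91 - 703)/(-264 + 210) = -612/(-54) = -612*(-1/54) = 34/3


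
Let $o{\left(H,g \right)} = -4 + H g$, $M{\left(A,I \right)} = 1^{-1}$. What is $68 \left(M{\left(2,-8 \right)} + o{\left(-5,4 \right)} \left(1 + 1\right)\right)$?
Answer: $-3196$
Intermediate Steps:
$M{\left(A,I \right)} = 1$
$68 \left(M{\left(2,-8 \right)} + o{\left(-5,4 \right)} \left(1 + 1\right)\right) = 68 \left(1 + \left(-4 - 20\right) \left(1 + 1\right)\right) = 68 \left(1 + \left(-4 - 20\right) 2\right) = 68 \left(1 - 48\right) = 68 \left(-47\right) = -3196$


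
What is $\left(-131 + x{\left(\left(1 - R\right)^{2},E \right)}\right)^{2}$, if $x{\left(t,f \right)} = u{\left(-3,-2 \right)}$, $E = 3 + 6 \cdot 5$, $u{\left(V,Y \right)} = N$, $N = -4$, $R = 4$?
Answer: $18225$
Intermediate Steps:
$u{\left(V,Y \right)} = -4$
$E = 33$ ($E = 3 + 30 = 33$)
$x{\left(t,f \right)} = -4$
$\left(-131 + x{\left(\left(1 - R\right)^{2},E \right)}\right)^{2} = \left(-131 - 4\right)^{2} = \left(-135\right)^{2} = 18225$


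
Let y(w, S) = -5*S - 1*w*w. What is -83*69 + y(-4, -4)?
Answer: -5723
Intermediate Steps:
y(w, S) = -w² - 5*S (y(w, S) = -5*S - w*w = -5*S - w² = -w² - 5*S)
-83*69 + y(-4, -4) = -83*69 + (-1*(-4)² - 5*(-4)) = -5727 + (-1*16 + 20) = -5727 + (-16 + 20) = -5727 + 4 = -5723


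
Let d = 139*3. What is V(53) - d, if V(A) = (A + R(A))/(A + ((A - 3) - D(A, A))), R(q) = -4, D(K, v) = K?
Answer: -20801/50 ≈ -416.02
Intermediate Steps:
V(A) = (-4 + A)/(-3 + A) (V(A) = (A - 4)/(A + ((A - 3) - A)) = (-4 + A)/(A + ((-3 + A) - A)) = (-4 + A)/(A - 3) = (-4 + A)/(-3 + A))
d = 417
V(53) - d = (-4 + 53)/(-3 + 53) - 1*417 = 49/50 - 417 = -20801/50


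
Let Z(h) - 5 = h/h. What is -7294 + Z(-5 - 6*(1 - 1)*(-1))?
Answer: -7288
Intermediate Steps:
Z(h) = 6 (Z(h) = 5 + h/h = 5 + 1 = 6)
-7294 + Z(-5 - 6*(1 - 1)*(-1)) = -7294 + 6 = -7288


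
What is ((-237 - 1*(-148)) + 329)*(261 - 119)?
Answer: 34080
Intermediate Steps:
((-237 - 1*(-148)) + 329)*(261 - 119) = ((-237 + 148) + 329)*142 = (-89 + 329)*142 = 240*142 = 34080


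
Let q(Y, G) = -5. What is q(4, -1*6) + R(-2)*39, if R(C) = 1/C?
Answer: -49/2 ≈ -24.500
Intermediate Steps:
q(4, -1*6) + R(-2)*39 = -5 + 39/(-2) = -5 - ½*39 = -5 - 39/2 = -49/2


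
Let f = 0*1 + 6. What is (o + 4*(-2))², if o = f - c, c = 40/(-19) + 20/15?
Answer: 4900/3249 ≈ 1.5082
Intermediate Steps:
f = 6 (f = 0 + 6 = 6)
c = -44/57 (c = 40*(-1/19) + 20*(1/15) = -40/19 + 4/3 = -44/57 ≈ -0.77193)
o = 386/57 (o = 6 - 1*(-44/57) = 6 + 44/57 = 386/57 ≈ 6.7719)
(o + 4*(-2))² = (386/57 + 4*(-2))² = (386/57 - 8)² = (-70/57)² = 4900/3249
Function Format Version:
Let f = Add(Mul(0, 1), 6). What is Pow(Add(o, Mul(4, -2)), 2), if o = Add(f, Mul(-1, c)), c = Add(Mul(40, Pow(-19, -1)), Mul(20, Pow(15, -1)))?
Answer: Rational(4900, 3249) ≈ 1.5082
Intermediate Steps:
f = 6 (f = Add(0, 6) = 6)
c = Rational(-44, 57) (c = Add(Mul(40, Rational(-1, 19)), Mul(20, Rational(1, 15))) = Add(Rational(-40, 19), Rational(4, 3)) = Rational(-44, 57) ≈ -0.77193)
o = Rational(386, 57) (o = Add(6, Mul(-1, Rational(-44, 57))) = Add(6, Rational(44, 57)) = Rational(386, 57) ≈ 6.7719)
Pow(Add(o, Mul(4, -2)), 2) = Pow(Add(Rational(386, 57), Mul(4, -2)), 2) = Pow(Add(Rational(386, 57), -8), 2) = Pow(Rational(-70, 57), 2) = Rational(4900, 3249)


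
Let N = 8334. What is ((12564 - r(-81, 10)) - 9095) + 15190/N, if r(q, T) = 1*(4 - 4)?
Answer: 14462918/4167 ≈ 3470.8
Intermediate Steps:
r(q, T) = 0 (r(q, T) = 1*0 = 0)
((12564 - r(-81, 10)) - 9095) + 15190/N = ((12564 - 1*0) - 9095) + 15190/8334 = ((12564 + 0) - 9095) + 15190*(1/8334) = (12564 - 9095) + 7595/4167 = 3469 + 7595/4167 = 14462918/4167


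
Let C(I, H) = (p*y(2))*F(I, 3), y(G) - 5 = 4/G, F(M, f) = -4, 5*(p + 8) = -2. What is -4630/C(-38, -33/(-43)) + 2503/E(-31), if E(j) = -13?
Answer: -1622239/7644 ≈ -212.22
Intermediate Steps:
p = -42/5 (p = -8 + (1/5)*(-2) = -8 - 2/5 = -42/5 ≈ -8.4000)
y(G) = 5 + 4/G
C(I, H) = 1176/5 (C(I, H) = -42*(5 + 4/2)/5*(-4) = -42*(5 + 4*(1/2))/5*(-4) = -42*(5 + 2)/5*(-4) = -42/5*7*(-4) = -294/5*(-4) = 1176/5)
-4630/C(-38, -33/(-43)) + 2503/E(-31) = -4630/1176/5 + 2503/(-13) = -4630*5/1176 + 2503*(-1/13) = -11575/588 - 2503/13 = -1622239/7644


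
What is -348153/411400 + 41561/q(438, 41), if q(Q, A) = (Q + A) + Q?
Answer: 16778939099/377253800 ≈ 44.477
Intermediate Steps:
q(Q, A) = A + 2*Q (q(Q, A) = (A + Q) + Q = A + 2*Q)
-348153/411400 + 41561/q(438, 41) = -348153/411400 + 41561/(41 + 2*438) = -348153*1/411400 + 41561/(41 + 876) = -348153/411400 + 41561/917 = 16778939099/377253800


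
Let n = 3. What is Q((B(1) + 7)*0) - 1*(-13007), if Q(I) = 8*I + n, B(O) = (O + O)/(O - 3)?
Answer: 13010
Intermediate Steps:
B(O) = 2*O/(-3 + O) (B(O) = (2*O)/(-3 + O) = 2*O/(-3 + O))
Q(I) = 3 + 8*I (Q(I) = 8*I + 3 = 3 + 8*I)
Q((B(1) + 7)*0) - 1*(-13007) = (3 + 8*((2*1/(-3 + 1) + 7)*0)) - 1*(-13007) = (3 + 8*((2*1/(-2) + 7)*0)) + 13007 = (3 + 8*((2*1*(-½) + 7)*0)) + 13007 = (3 + 8*((-1 + 7)*0)) + 13007 = (3 + 8*(6*0)) + 13007 = (3 + 8*0) + 13007 = (3 + 0) + 13007 = 3 + 13007 = 13010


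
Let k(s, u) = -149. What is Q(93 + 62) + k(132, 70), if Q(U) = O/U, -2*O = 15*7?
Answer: -9259/62 ≈ -149.34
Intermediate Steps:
O = -105/2 (O = -15*7/2 = -½*105 = -105/2 ≈ -52.500)
Q(U) = -105/(2*U)
Q(93 + 62) + k(132, 70) = -105/(2*(93 + 62)) - 149 = -105/2/155 - 149 = -105/2*1/155 - 149 = -21/62 - 149 = -9259/62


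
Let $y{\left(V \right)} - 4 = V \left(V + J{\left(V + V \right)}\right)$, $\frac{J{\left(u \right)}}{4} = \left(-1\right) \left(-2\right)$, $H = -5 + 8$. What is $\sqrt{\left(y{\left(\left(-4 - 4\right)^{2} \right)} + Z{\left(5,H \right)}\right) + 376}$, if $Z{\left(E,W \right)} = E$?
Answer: $\sqrt{4993} \approx 70.661$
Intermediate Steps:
$H = 3$
$J{\left(u \right)} = 8$ ($J{\left(u \right)} = 4 \left(\left(-1\right) \left(-2\right)\right) = 4 \cdot 2 = 8$)
$y{\left(V \right)} = 4 + V \left(8 + V\right)$ ($y{\left(V \right)} = 4 + V \left(V + 8\right) = 4 + V \left(8 + V\right)$)
$\sqrt{\left(y{\left(\left(-4 - 4\right)^{2} \right)} + Z{\left(5,H \right)}\right) + 376} = \sqrt{\left(\left(4 + \left(\left(-4 - 4\right)^{2}\right)^{2} + 8 \left(-4 - 4\right)^{2}\right) + 5\right) + 376} = \sqrt{\left(\left(4 + \left(\left(-8\right)^{2}\right)^{2} + 8 \left(-8\right)^{2}\right) + 5\right) + 376} = \sqrt{\left(\left(4 + 64^{2} + 8 \cdot 64\right) + 5\right) + 376} = \sqrt{\left(\left(4 + 4096 + 512\right) + 5\right) + 376} = \sqrt{\left(4612 + 5\right) + 376} = \sqrt{4617 + 376} = \sqrt{4993}$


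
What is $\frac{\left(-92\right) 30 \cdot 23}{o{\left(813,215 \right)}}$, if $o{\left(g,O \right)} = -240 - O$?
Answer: $\frac{12696}{91} \approx 139.52$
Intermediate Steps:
$\frac{\left(-92\right) 30 \cdot 23}{o{\left(813,215 \right)}} = \frac{\left(-92\right) 30 \cdot 23}{-240 - 215} = \frac{\left(-2760\right) 23}{-240 - 215} = - \frac{63480}{-455} = \left(-63480\right) \left(- \frac{1}{455}\right) = \frac{12696}{91}$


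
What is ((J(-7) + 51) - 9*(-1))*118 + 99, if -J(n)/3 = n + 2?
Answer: 8949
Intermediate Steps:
J(n) = -6 - 3*n (J(n) = -3*(n + 2) = -3*(2 + n) = -6 - 3*n)
((J(-7) + 51) - 9*(-1))*118 + 99 = (((-6 - 3*(-7)) + 51) - 9*(-1))*118 + 99 = (((-6 + 21) + 51) + 9)*118 + 99 = ((15 + 51) + 9)*118 + 99 = (66 + 9)*118 + 99 = 75*118 + 99 = 8850 + 99 = 8949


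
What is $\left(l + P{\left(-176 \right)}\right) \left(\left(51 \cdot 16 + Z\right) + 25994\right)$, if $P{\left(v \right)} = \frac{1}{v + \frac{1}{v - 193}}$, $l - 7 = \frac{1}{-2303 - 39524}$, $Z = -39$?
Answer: $\frac{508640500127187}{2716454515} \approx 1.8724 \cdot 10^{5}$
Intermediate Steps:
$l = \frac{292788}{41827}$ ($l = 7 + \frac{1}{-2303 - 39524} = 7 + \frac{1}{-41827} = 7 - \frac{1}{41827} = \frac{292788}{41827} \approx 7.0$)
$P{\left(v \right)} = \frac{1}{v + \frac{1}{-193 + v}}$
$\left(l + P{\left(-176 \right)}\right) \left(\left(51 \cdot 16 + Z\right) + 25994\right) = \left(\frac{292788}{41827} + \frac{-193 - 176}{1 + \left(-176\right)^{2} - -33968}\right) \left(\left(51 \cdot 16 - 39\right) + 25994\right) = \left(\frac{292788}{41827} + \frac{1}{1 + 30976 + 33968} \left(-369\right)\right) \left(\left(816 - 39\right) + 25994\right) = \left(\frac{292788}{41827} + \frac{1}{64945} \left(-369\right)\right) \left(777 + 25994\right) = \left(\frac{292788}{41827} + \frac{1}{64945} \left(-369\right)\right) 26771 = \left(\frac{292788}{41827} - \frac{369}{64945}\right) 26771 = \frac{18999682497}{2716454515} \cdot 26771 = \frac{508640500127187}{2716454515}$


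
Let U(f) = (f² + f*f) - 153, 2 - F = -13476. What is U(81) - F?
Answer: -509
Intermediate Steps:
F = 13478 (F = 2 - 1*(-13476) = 2 + 13476 = 13478)
U(f) = -153 + 2*f² (U(f) = (f² + f²) - 153 = 2*f² - 153 = -153 + 2*f²)
U(81) - F = (-153 + 2*81²) - 1*13478 = (-153 + 2*6561) - 13478 = (-153 + 13122) - 13478 = 12969 - 13478 = -509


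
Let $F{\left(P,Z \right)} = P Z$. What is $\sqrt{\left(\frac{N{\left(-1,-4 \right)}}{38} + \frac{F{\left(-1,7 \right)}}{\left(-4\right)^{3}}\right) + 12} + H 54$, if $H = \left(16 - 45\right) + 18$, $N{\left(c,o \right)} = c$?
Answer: $-594 + \frac{\sqrt{279167}}{152} \approx -590.52$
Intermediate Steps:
$H = -11$ ($H = -29 + 18 = -11$)
$\sqrt{\left(\frac{N{\left(-1,-4 \right)}}{38} + \frac{F{\left(-1,7 \right)}}{\left(-4\right)^{3}}\right) + 12} + H 54 = \sqrt{\left(- \frac{1}{38} + \frac{\left(-1\right) 7}{\left(-4\right)^{3}}\right) + 12} - 594 = \sqrt{\left(\left(-1\right) \frac{1}{38} - \frac{7}{-64}\right) + 12} - 594 = \sqrt{\left(- \frac{1}{38} - - \frac{7}{64}\right) + 12} - 594 = \sqrt{\left(- \frac{1}{38} + \frac{7}{64}\right) + 12} - 594 = \sqrt{\frac{101}{1216} + 12} - 594 = \sqrt{\frac{14693}{1216}} - 594 = \frac{\sqrt{279167}}{152} - 594 = -594 + \frac{\sqrt{279167}}{152}$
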